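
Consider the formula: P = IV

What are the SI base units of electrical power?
Units of each symbol in P = IV:
  I (current): A
  V (voltage, in volts): kg·m²/(s³·A)

Multiplying the contributions: [A] · [kg·m²/(s³·A)]
Adding exponents of each base unit: kg: 1, m: 2, s: -3
SI base units of electrical power: kg·m²/s³

Answer: kg·m²/s³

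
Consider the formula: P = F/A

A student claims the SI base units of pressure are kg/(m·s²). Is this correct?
Units of each symbol in P = F/A:
  F (force): kg·m/s²
  A (area): m²  → in the denominator, contributes 1/m²

Multiplying the contributions: [kg·m/s²] · [1/m²]
Adding exponents of each base unit: kg: 1, m: -1, s: -2
SI base units of pressure: kg/(m·s²)

The claimed units kg/(m·s²) match the derived units, so the claim is correct.

Answer: Yes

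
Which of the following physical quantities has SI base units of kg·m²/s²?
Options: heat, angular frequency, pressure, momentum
Checking the SI base units of each option:
  heat (Q = mcΔT): kg·m²/s²  ✓ matches
  angular frequency (ω = 2πf): 1/s  ✗
  pressure (P = F/A): kg/(m·s²)  ✗
  momentum (p = mv): kg·m/s  ✗

Only heat has units kg·m²/s².

Answer: heat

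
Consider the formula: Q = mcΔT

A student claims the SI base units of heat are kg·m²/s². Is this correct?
Units of each symbol in Q = mcΔT:
  m (mass): kg
  c (specific heat capacity, in J/(kg·K)): m²/(s²·K)
  ΔT (temperature change): K

Multiplying the contributions: [kg] · [m²/(s²·K)] · [K]
Adding exponents of each base unit: kg: 1, m: 2, s: -2
SI base units of heat: kg·m²/s²

The claimed units kg·m²/s² match the derived units, so the claim is correct.

Answer: Yes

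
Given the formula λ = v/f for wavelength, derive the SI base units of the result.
Units of each symbol in λ = v/f:
  v (wave speed): m/s
  f (frequency): 1/s  → in the denominator, contributes s

Multiplying the contributions: [m/s] · [s]
Adding exponents of each base unit: m: 1
SI base units of wavelength: m

Answer: m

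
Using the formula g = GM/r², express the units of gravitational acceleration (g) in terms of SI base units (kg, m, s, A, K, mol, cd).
Units of each symbol in g = GM/r²:
  G (gravitational constant): m³/(kg·s²)
  M (mass): kg
  r (distance): m  → to the power 2 in the denominator, contributes 1/m²

Multiplying the contributions: [m³/(kg·s²)] · [kg] · [1/m²]
Adding exponents of each base unit: m: 1, s: -2
SI base units of gravitational acceleration: m/s²

Answer: m/s²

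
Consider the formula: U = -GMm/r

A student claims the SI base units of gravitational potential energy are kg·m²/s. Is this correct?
Units of each symbol in U = -GMm/r:
  G (gravitational constant): m³/(kg·s²)
  M (mass): kg
  m (mass): kg
  r (distance): m  → in the denominator, contributes 1/m
  The minus sign does not affect the units.

Multiplying the contributions: [m³/(kg·s²)] · [kg] · [kg] · [1/m]
Adding exponents of each base unit: kg: 1, m: 2, s: -2
SI base units of gravitational potential energy: kg·m²/s²

The claimed units kg·m²/s (exponents kg: 1, m: 2, s: -1) do not match the derived units kg·m²/s² (exponents kg: 1, m: 2, s: -2), so the claim is incorrect.

Answer: No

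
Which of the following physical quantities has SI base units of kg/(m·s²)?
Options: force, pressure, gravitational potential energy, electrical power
Checking the SI base units of each option:
  force (F = ma): kg·m/s²  ✗
  pressure (P = F/A): kg/(m·s²)  ✓ matches
  gravitational potential energy (U = -GMm/r): kg·m²/s²  ✗
  electrical power (P = IV): kg·m²/s³  ✗

Only pressure has units kg/(m·s²).

Answer: pressure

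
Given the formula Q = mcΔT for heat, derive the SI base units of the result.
Units of each symbol in Q = mcΔT:
  m (mass): kg
  c (specific heat capacity, in J/(kg·K)): m²/(s²·K)
  ΔT (temperature change): K

Multiplying the contributions: [kg] · [m²/(s²·K)] · [K]
Adding exponents of each base unit: kg: 1, m: 2, s: -2
SI base units of heat: kg·m²/s²

Answer: kg·m²/s²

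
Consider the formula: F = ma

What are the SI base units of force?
Units of each symbol in F = ma:
  m (mass): kg
  a (acceleration): m/s²

Multiplying the contributions: [kg] · [m/s²]
Adding exponents of each base unit: kg: 1, m: 1, s: -2
SI base units of force: kg·m/s²

Answer: kg·m/s²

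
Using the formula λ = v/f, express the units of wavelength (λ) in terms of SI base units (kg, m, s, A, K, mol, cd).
Units of each symbol in λ = v/f:
  v (wave speed): m/s
  f (frequency): 1/s  → in the denominator, contributes s

Multiplying the contributions: [m/s] · [s]
Adding exponents of each base unit: m: 1
SI base units of wavelength: m

Answer: m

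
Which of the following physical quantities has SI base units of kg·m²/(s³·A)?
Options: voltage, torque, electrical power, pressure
Checking the SI base units of each option:
  voltage (V = IR): kg·m²/(s³·A)  ✓ matches
  torque (τ = Fr): kg·m²/s²  ✗
  electrical power (P = IV): kg·m²/s³  ✗
  pressure (P = F/A): kg/(m·s²)  ✗

Only voltage has units kg·m²/(s³·A).

Answer: voltage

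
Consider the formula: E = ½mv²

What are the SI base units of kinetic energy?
Units of each symbol in E = ½mv²:
  m (mass): kg
  v (speed): m/s  → to the power 2, contributes m²/s²
  The factor ½ is dimensionless.

Multiplying the contributions: [kg] · [m²/s²]
Adding exponents of each base unit: kg: 1, m: 2, s: -2
SI base units of kinetic energy: kg·m²/s²

Answer: kg·m²/s²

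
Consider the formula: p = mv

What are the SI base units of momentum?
Units of each symbol in p = mv:
  m (mass): kg
  v (velocity): m/s

Multiplying the contributions: [kg] · [m/s]
Adding exponents of each base unit: kg: 1, m: 1, s: -1
SI base units of momentum: kg·m/s

Answer: kg·m/s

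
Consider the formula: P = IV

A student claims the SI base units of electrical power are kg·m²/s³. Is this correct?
Units of each symbol in P = IV:
  I (current): A
  V (voltage, in volts): kg·m²/(s³·A)

Multiplying the contributions: [A] · [kg·m²/(s³·A)]
Adding exponents of each base unit: kg: 1, m: 2, s: -3
SI base units of electrical power: kg·m²/s³

The claimed units kg·m²/s³ match the derived units, so the claim is correct.

Answer: Yes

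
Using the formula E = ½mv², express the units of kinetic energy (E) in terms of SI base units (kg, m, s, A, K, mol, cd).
Units of each symbol in E = ½mv²:
  m (mass): kg
  v (speed): m/s  → to the power 2, contributes m²/s²
  The factor ½ is dimensionless.

Multiplying the contributions: [kg] · [m²/s²]
Adding exponents of each base unit: kg: 1, m: 2, s: -2
SI base units of kinetic energy: kg·m²/s²

Answer: kg·m²/s²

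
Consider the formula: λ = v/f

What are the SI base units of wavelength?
Units of each symbol in λ = v/f:
  v (wave speed): m/s
  f (frequency): 1/s  → in the denominator, contributes s

Multiplying the contributions: [m/s] · [s]
Adding exponents of each base unit: m: 1
SI base units of wavelength: m

Answer: m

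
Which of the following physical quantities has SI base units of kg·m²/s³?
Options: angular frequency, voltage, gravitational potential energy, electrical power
Checking the SI base units of each option:
  angular frequency (ω = 2πf): 1/s  ✗
  voltage (V = IR): kg·m²/(s³·A)  ✗
  gravitational potential energy (U = -GMm/r): kg·m²/s²  ✗
  electrical power (P = IV): kg·m²/s³  ✓ matches

Only electrical power has units kg·m²/s³.

Answer: electrical power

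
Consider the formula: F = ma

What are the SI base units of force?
Units of each symbol in F = ma:
  m (mass): kg
  a (acceleration): m/s²

Multiplying the contributions: [kg] · [m/s²]
Adding exponents of each base unit: kg: 1, m: 1, s: -2
SI base units of force: kg·m/s²

Answer: kg·m/s²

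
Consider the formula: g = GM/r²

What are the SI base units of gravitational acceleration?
Units of each symbol in g = GM/r²:
  G (gravitational constant): m³/(kg·s²)
  M (mass): kg
  r (distance): m  → to the power 2 in the denominator, contributes 1/m²

Multiplying the contributions: [m³/(kg·s²)] · [kg] · [1/m²]
Adding exponents of each base unit: m: 1, s: -2
SI base units of gravitational acceleration: m/s²

Answer: m/s²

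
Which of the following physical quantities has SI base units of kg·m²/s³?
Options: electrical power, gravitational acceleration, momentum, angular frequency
Checking the SI base units of each option:
  electrical power (P = IV): kg·m²/s³  ✓ matches
  gravitational acceleration (g = GM/r²): m/s²  ✗
  momentum (p = mv): kg·m/s  ✗
  angular frequency (ω = 2πf): 1/s  ✗

Only electrical power has units kg·m²/s³.

Answer: electrical power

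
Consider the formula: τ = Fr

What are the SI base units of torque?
Units of each symbol in τ = Fr:
  F (force): kg·m/s²
  r (lever arm): m

Multiplying the contributions: [kg·m/s²] · [m]
Adding exponents of each base unit: kg: 1, m: 2, s: -2
SI base units of torque: kg·m²/s²

Answer: kg·m²/s²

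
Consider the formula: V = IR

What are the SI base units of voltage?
Units of each symbol in V = IR:
  I (current): A
  R (resistance, in ohms): kg·m²/(s³·A²)

Multiplying the contributions: [A] · [kg·m²/(s³·A²)]
Adding exponents of each base unit: kg: 1, m: 2, s: -3, A: -1
SI base units of voltage: kg·m²/(s³·A)

Answer: kg·m²/(s³·A)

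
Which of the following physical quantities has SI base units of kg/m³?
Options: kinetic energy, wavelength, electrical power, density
Checking the SI base units of each option:
  kinetic energy (E = ½mv²): kg·m²/s²  ✗
  wavelength (λ = v/f): m  ✗
  electrical power (P = IV): kg·m²/s³  ✗
  density (ρ = m/V): kg/m³  ✓ matches

Only density has units kg/m³.

Answer: density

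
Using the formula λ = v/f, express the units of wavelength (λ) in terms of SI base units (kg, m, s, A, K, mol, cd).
Units of each symbol in λ = v/f:
  v (wave speed): m/s
  f (frequency): 1/s  → in the denominator, contributes s

Multiplying the contributions: [m/s] · [s]
Adding exponents of each base unit: m: 1
SI base units of wavelength: m

Answer: m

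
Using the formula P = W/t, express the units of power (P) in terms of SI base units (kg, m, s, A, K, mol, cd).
Units of each symbol in P = W/t:
  W (work): kg·m²/s²
  t (time): s  → in the denominator, contributes 1/s

Multiplying the contributions: [kg·m²/s²] · [1/s]
Adding exponents of each base unit: kg: 1, m: 2, s: -3
SI base units of power: kg·m²/s³

Answer: kg·m²/s³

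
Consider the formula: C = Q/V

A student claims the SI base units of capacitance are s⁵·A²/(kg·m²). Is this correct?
Units of each symbol in C = Q/V:
  Q (charge, in coulombs): s·A
  V (voltage, in volts): kg·m²/(s³·A)  → in the denominator, contributes s³·A/(kg·m²)

Multiplying the contributions: [s·A] · [s³·A/(kg·m²)]
Adding exponents of each base unit: kg: -1, m: -2, s: 4, A: 2
SI base units of capacitance: s⁴·A²/(kg·m²)

The claimed units s⁵·A²/(kg·m²) (exponents kg: -1, m: -2, s: 5, A: 2) do not match the derived units s⁴·A²/(kg·m²) (exponents kg: -1, m: -2, s: 4, A: 2), so the claim is incorrect.

Answer: No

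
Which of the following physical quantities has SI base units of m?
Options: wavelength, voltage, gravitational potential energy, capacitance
Checking the SI base units of each option:
  wavelength (λ = v/f): m  ✓ matches
  voltage (V = IR): kg·m²/(s³·A)  ✗
  gravitational potential energy (U = -GMm/r): kg·m²/s²  ✗
  capacitance (C = Q/V): s⁴·A²/(kg·m²)  ✗

Only wavelength has units m.

Answer: wavelength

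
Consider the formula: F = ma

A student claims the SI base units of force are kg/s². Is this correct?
Units of each symbol in F = ma:
  m (mass): kg
  a (acceleration): m/s²

Multiplying the contributions: [kg] · [m/s²]
Adding exponents of each base unit: kg: 1, m: 1, s: -2
SI base units of force: kg·m/s²

The claimed units kg/s² (exponents kg: 1, s: -2) do not match the derived units kg·m/s² (exponents kg: 1, m: 1, s: -2), so the claim is incorrect.

Answer: No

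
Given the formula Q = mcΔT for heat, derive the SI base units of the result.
Units of each symbol in Q = mcΔT:
  m (mass): kg
  c (specific heat capacity, in J/(kg·K)): m²/(s²·K)
  ΔT (temperature change): K

Multiplying the contributions: [kg] · [m²/(s²·K)] · [K]
Adding exponents of each base unit: kg: 1, m: 2, s: -2
SI base units of heat: kg·m²/s²

Answer: kg·m²/s²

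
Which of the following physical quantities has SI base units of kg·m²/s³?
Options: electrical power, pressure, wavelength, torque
Checking the SI base units of each option:
  electrical power (P = IV): kg·m²/s³  ✓ matches
  pressure (P = F/A): kg/(m·s²)  ✗
  wavelength (λ = v/f): m  ✗
  torque (τ = Fr): kg·m²/s²  ✗

Only electrical power has units kg·m²/s³.

Answer: electrical power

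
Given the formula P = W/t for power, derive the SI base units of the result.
Units of each symbol in P = W/t:
  W (work): kg·m²/s²
  t (time): s  → in the denominator, contributes 1/s

Multiplying the contributions: [kg·m²/s²] · [1/s]
Adding exponents of each base unit: kg: 1, m: 2, s: -3
SI base units of power: kg·m²/s³

Answer: kg·m²/s³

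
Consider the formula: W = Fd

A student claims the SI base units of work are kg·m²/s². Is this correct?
Units of each symbol in W = Fd:
  F (force): kg·m/s²
  d (displacement): m

Multiplying the contributions: [kg·m/s²] · [m]
Adding exponents of each base unit: kg: 1, m: 2, s: -2
SI base units of work: kg·m²/s²

The claimed units kg·m²/s² match the derived units, so the claim is correct.

Answer: Yes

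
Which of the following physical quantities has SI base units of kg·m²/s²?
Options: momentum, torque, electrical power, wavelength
Checking the SI base units of each option:
  momentum (p = mv): kg·m/s  ✗
  torque (τ = Fr): kg·m²/s²  ✓ matches
  electrical power (P = IV): kg·m²/s³  ✗
  wavelength (λ = v/f): m  ✗

Only torque has units kg·m²/s².

Answer: torque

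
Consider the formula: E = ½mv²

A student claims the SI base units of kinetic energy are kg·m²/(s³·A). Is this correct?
Units of each symbol in E = ½mv²:
  m (mass): kg
  v (speed): m/s  → to the power 2, contributes m²/s²
  The factor ½ is dimensionless.

Multiplying the contributions: [kg] · [m²/s²]
Adding exponents of each base unit: kg: 1, m: 2, s: -2
SI base units of kinetic energy: kg·m²/s²

The claimed units kg·m²/(s³·A) (exponents kg: 1, m: 2, s: -3, A: -1) do not match the derived units kg·m²/s² (exponents kg: 1, m: 2, s: -2), so the claim is incorrect.

Answer: No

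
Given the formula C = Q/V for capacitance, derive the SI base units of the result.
Units of each symbol in C = Q/V:
  Q (charge, in coulombs): s·A
  V (voltage, in volts): kg·m²/(s³·A)  → in the denominator, contributes s³·A/(kg·m²)

Multiplying the contributions: [s·A] · [s³·A/(kg·m²)]
Adding exponents of each base unit: kg: -1, m: -2, s: 4, A: 2
SI base units of capacitance: s⁴·A²/(kg·m²)

Answer: s⁴·A²/(kg·m²)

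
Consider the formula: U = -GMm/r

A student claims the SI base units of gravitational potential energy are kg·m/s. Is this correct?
Units of each symbol in U = -GMm/r:
  G (gravitational constant): m³/(kg·s²)
  M (mass): kg
  m (mass): kg
  r (distance): m  → in the denominator, contributes 1/m
  The minus sign does not affect the units.

Multiplying the contributions: [m³/(kg·s²)] · [kg] · [kg] · [1/m]
Adding exponents of each base unit: kg: 1, m: 2, s: -2
SI base units of gravitational potential energy: kg·m²/s²

The claimed units kg·m/s (exponents kg: 1, m: 1, s: -1) do not match the derived units kg·m²/s² (exponents kg: 1, m: 2, s: -2), so the claim is incorrect.

Answer: No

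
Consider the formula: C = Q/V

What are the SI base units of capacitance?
Units of each symbol in C = Q/V:
  Q (charge, in coulombs): s·A
  V (voltage, in volts): kg·m²/(s³·A)  → in the denominator, contributes s³·A/(kg·m²)

Multiplying the contributions: [s·A] · [s³·A/(kg·m²)]
Adding exponents of each base unit: kg: -1, m: -2, s: 4, A: 2
SI base units of capacitance: s⁴·A²/(kg·m²)

Answer: s⁴·A²/(kg·m²)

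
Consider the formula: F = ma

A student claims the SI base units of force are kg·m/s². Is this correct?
Units of each symbol in F = ma:
  m (mass): kg
  a (acceleration): m/s²

Multiplying the contributions: [kg] · [m/s²]
Adding exponents of each base unit: kg: 1, m: 1, s: -2
SI base units of force: kg·m/s²

The claimed units kg·m/s² match the derived units, so the claim is correct.

Answer: Yes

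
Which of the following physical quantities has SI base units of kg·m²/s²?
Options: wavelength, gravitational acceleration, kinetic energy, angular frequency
Checking the SI base units of each option:
  wavelength (λ = v/f): m  ✗
  gravitational acceleration (g = GM/r²): m/s²  ✗
  kinetic energy (E = ½mv²): kg·m²/s²  ✓ matches
  angular frequency (ω = 2πf): 1/s  ✗

Only kinetic energy has units kg·m²/s².

Answer: kinetic energy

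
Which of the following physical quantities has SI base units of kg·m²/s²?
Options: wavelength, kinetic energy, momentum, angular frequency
Checking the SI base units of each option:
  wavelength (λ = v/f): m  ✗
  kinetic energy (E = ½mv²): kg·m²/s²  ✓ matches
  momentum (p = mv): kg·m/s  ✗
  angular frequency (ω = 2πf): 1/s  ✗

Only kinetic energy has units kg·m²/s².

Answer: kinetic energy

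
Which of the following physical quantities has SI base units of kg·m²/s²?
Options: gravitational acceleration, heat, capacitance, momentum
Checking the SI base units of each option:
  gravitational acceleration (g = GM/r²): m/s²  ✗
  heat (Q = mcΔT): kg·m²/s²  ✓ matches
  capacitance (C = Q/V): s⁴·A²/(kg·m²)  ✗
  momentum (p = mv): kg·m/s  ✗

Only heat has units kg·m²/s².

Answer: heat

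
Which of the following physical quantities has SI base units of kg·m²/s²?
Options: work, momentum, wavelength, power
Checking the SI base units of each option:
  work (W = Fd): kg·m²/s²  ✓ matches
  momentum (p = mv): kg·m/s  ✗
  wavelength (λ = v/f): m  ✗
  power (P = W/t): kg·m²/s³  ✗

Only work has units kg·m²/s².

Answer: work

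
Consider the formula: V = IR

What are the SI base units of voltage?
Units of each symbol in V = IR:
  I (current): A
  R (resistance, in ohms): kg·m²/(s³·A²)

Multiplying the contributions: [A] · [kg·m²/(s³·A²)]
Adding exponents of each base unit: kg: 1, m: 2, s: -3, A: -1
SI base units of voltage: kg·m²/(s³·A)

Answer: kg·m²/(s³·A)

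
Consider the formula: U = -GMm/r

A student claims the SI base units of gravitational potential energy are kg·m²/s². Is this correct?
Units of each symbol in U = -GMm/r:
  G (gravitational constant): m³/(kg·s²)
  M (mass): kg
  m (mass): kg
  r (distance): m  → in the denominator, contributes 1/m
  The minus sign does not affect the units.

Multiplying the contributions: [m³/(kg·s²)] · [kg] · [kg] · [1/m]
Adding exponents of each base unit: kg: 1, m: 2, s: -2
SI base units of gravitational potential energy: kg·m²/s²

The claimed units kg·m²/s² match the derived units, so the claim is correct.

Answer: Yes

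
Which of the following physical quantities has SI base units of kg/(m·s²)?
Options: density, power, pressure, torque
Checking the SI base units of each option:
  density (ρ = m/V): kg/m³  ✗
  power (P = W/t): kg·m²/s³  ✗
  pressure (P = F/A): kg/(m·s²)  ✓ matches
  torque (τ = Fr): kg·m²/s²  ✗

Only pressure has units kg/(m·s²).

Answer: pressure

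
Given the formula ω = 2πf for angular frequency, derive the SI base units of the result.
Units of each symbol in ω = 2πf:
  f (frequency): 1/s
  The factor 2π is dimensionless.

Multiplying the contributions: [1/s]
Adding exponents of each base unit: s: -1
SI base units of angular frequency: 1/s

Answer: 1/s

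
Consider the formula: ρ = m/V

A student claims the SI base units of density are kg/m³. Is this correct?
Units of each symbol in ρ = m/V:
  m (mass): kg
  V (volume): m³  → in the denominator, contributes 1/m³

Multiplying the contributions: [kg] · [1/m³]
Adding exponents of each base unit: kg: 1, m: -3
SI base units of density: kg/m³

The claimed units kg/m³ match the derived units, so the claim is correct.

Answer: Yes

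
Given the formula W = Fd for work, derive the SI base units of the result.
Units of each symbol in W = Fd:
  F (force): kg·m/s²
  d (displacement): m

Multiplying the contributions: [kg·m/s²] · [m]
Adding exponents of each base unit: kg: 1, m: 2, s: -2
SI base units of work: kg·m²/s²

Answer: kg·m²/s²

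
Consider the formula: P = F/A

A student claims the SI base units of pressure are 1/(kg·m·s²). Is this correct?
Units of each symbol in P = F/A:
  F (force): kg·m/s²
  A (area): m²  → in the denominator, contributes 1/m²

Multiplying the contributions: [kg·m/s²] · [1/m²]
Adding exponents of each base unit: kg: 1, m: -1, s: -2
SI base units of pressure: kg/(m·s²)

The claimed units 1/(kg·m·s²) (exponents kg: -1, m: -1, s: -2) do not match the derived units kg/(m·s²) (exponents kg: 1, m: -1, s: -2), so the claim is incorrect.

Answer: No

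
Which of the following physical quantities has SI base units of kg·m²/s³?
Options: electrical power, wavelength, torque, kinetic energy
Checking the SI base units of each option:
  electrical power (P = IV): kg·m²/s³  ✓ matches
  wavelength (λ = v/f): m  ✗
  torque (τ = Fr): kg·m²/s²  ✗
  kinetic energy (E = ½mv²): kg·m²/s²  ✗

Only electrical power has units kg·m²/s³.

Answer: electrical power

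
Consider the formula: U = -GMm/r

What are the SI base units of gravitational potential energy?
Units of each symbol in U = -GMm/r:
  G (gravitational constant): m³/(kg·s²)
  M (mass): kg
  m (mass): kg
  r (distance): m  → in the denominator, contributes 1/m
  The minus sign does not affect the units.

Multiplying the contributions: [m³/(kg·s²)] · [kg] · [kg] · [1/m]
Adding exponents of each base unit: kg: 1, m: 2, s: -2
SI base units of gravitational potential energy: kg·m²/s²

Answer: kg·m²/s²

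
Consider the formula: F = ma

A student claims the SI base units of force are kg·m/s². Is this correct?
Units of each symbol in F = ma:
  m (mass): kg
  a (acceleration): m/s²

Multiplying the contributions: [kg] · [m/s²]
Adding exponents of each base unit: kg: 1, m: 1, s: -2
SI base units of force: kg·m/s²

The claimed units kg·m/s² match the derived units, so the claim is correct.

Answer: Yes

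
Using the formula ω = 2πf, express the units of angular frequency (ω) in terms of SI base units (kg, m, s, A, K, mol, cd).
Units of each symbol in ω = 2πf:
  f (frequency): 1/s
  The factor 2π is dimensionless.

Multiplying the contributions: [1/s]
Adding exponents of each base unit: s: -1
SI base units of angular frequency: 1/s

Answer: 1/s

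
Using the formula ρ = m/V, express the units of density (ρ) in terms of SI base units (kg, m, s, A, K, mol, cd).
Units of each symbol in ρ = m/V:
  m (mass): kg
  V (volume): m³  → in the denominator, contributes 1/m³

Multiplying the contributions: [kg] · [1/m³]
Adding exponents of each base unit: kg: 1, m: -3
SI base units of density: kg/m³

Answer: kg/m³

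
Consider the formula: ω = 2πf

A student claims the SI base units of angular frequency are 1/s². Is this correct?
Units of each symbol in ω = 2πf:
  f (frequency): 1/s
  The factor 2π is dimensionless.

Multiplying the contributions: [1/s]
Adding exponents of each base unit: s: -1
SI base units of angular frequency: 1/s

The claimed units 1/s² (exponents s: -2) do not match the derived units 1/s (exponents s: -1), so the claim is incorrect.

Answer: No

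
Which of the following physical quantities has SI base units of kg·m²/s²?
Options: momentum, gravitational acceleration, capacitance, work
Checking the SI base units of each option:
  momentum (p = mv): kg·m/s  ✗
  gravitational acceleration (g = GM/r²): m/s²  ✗
  capacitance (C = Q/V): s⁴·A²/(kg·m²)  ✗
  work (W = Fd): kg·m²/s²  ✓ matches

Only work has units kg·m²/s².

Answer: work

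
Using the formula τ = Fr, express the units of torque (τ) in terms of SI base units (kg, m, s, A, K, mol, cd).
Units of each symbol in τ = Fr:
  F (force): kg·m/s²
  r (lever arm): m

Multiplying the contributions: [kg·m/s²] · [m]
Adding exponents of each base unit: kg: 1, m: 2, s: -2
SI base units of torque: kg·m²/s²

Answer: kg·m²/s²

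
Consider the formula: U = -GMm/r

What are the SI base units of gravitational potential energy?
Units of each symbol in U = -GMm/r:
  G (gravitational constant): m³/(kg·s²)
  M (mass): kg
  m (mass): kg
  r (distance): m  → in the denominator, contributes 1/m
  The minus sign does not affect the units.

Multiplying the contributions: [m³/(kg·s²)] · [kg] · [kg] · [1/m]
Adding exponents of each base unit: kg: 1, m: 2, s: -2
SI base units of gravitational potential energy: kg·m²/s²

Answer: kg·m²/s²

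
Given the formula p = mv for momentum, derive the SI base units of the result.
Units of each symbol in p = mv:
  m (mass): kg
  v (velocity): m/s

Multiplying the contributions: [kg] · [m/s]
Adding exponents of each base unit: kg: 1, m: 1, s: -1
SI base units of momentum: kg·m/s

Answer: kg·m/s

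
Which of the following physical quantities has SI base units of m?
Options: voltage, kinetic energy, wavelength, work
Checking the SI base units of each option:
  voltage (V = IR): kg·m²/(s³·A)  ✗
  kinetic energy (E = ½mv²): kg·m²/s²  ✗
  wavelength (λ = v/f): m  ✓ matches
  work (W = Fd): kg·m²/s²  ✗

Only wavelength has units m.

Answer: wavelength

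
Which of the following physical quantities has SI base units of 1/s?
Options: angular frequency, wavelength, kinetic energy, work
Checking the SI base units of each option:
  angular frequency (ω = 2πf): 1/s  ✓ matches
  wavelength (λ = v/f): m  ✗
  kinetic energy (E = ½mv²): kg·m²/s²  ✗
  work (W = Fd): kg·m²/s²  ✗

Only angular frequency has units 1/s.

Answer: angular frequency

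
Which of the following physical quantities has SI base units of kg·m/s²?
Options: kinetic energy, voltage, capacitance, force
Checking the SI base units of each option:
  kinetic energy (E = ½mv²): kg·m²/s²  ✗
  voltage (V = IR): kg·m²/(s³·A)  ✗
  capacitance (C = Q/V): s⁴·A²/(kg·m²)  ✗
  force (F = ma): kg·m/s²  ✓ matches

Only force has units kg·m/s².

Answer: force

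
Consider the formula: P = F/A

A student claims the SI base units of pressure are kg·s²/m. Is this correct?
Units of each symbol in P = F/A:
  F (force): kg·m/s²
  A (area): m²  → in the denominator, contributes 1/m²

Multiplying the contributions: [kg·m/s²] · [1/m²]
Adding exponents of each base unit: kg: 1, m: -1, s: -2
SI base units of pressure: kg/(m·s²)

The claimed units kg·s²/m (exponents kg: 1, m: -1, s: 2) do not match the derived units kg/(m·s²) (exponents kg: 1, m: -1, s: -2), so the claim is incorrect.

Answer: No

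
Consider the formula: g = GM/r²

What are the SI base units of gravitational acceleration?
Units of each symbol in g = GM/r²:
  G (gravitational constant): m³/(kg·s²)
  M (mass): kg
  r (distance): m  → to the power 2 in the denominator, contributes 1/m²

Multiplying the contributions: [m³/(kg·s²)] · [kg] · [1/m²]
Adding exponents of each base unit: m: 1, s: -2
SI base units of gravitational acceleration: m/s²

Answer: m/s²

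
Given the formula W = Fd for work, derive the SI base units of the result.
Units of each symbol in W = Fd:
  F (force): kg·m/s²
  d (displacement): m

Multiplying the contributions: [kg·m/s²] · [m]
Adding exponents of each base unit: kg: 1, m: 2, s: -2
SI base units of work: kg·m²/s²

Answer: kg·m²/s²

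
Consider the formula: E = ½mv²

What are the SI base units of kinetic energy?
Units of each symbol in E = ½mv²:
  m (mass): kg
  v (speed): m/s  → to the power 2, contributes m²/s²
  The factor ½ is dimensionless.

Multiplying the contributions: [kg] · [m²/s²]
Adding exponents of each base unit: kg: 1, m: 2, s: -2
SI base units of kinetic energy: kg·m²/s²

Answer: kg·m²/s²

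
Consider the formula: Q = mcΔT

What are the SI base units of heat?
Units of each symbol in Q = mcΔT:
  m (mass): kg
  c (specific heat capacity, in J/(kg·K)): m²/(s²·K)
  ΔT (temperature change): K

Multiplying the contributions: [kg] · [m²/(s²·K)] · [K]
Adding exponents of each base unit: kg: 1, m: 2, s: -2
SI base units of heat: kg·m²/s²

Answer: kg·m²/s²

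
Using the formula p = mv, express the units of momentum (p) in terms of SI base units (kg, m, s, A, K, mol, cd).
Units of each symbol in p = mv:
  m (mass): kg
  v (velocity): m/s

Multiplying the contributions: [kg] · [m/s]
Adding exponents of each base unit: kg: 1, m: 1, s: -1
SI base units of momentum: kg·m/s

Answer: kg·m/s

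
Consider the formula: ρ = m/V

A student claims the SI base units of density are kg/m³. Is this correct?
Units of each symbol in ρ = m/V:
  m (mass): kg
  V (volume): m³  → in the denominator, contributes 1/m³

Multiplying the contributions: [kg] · [1/m³]
Adding exponents of each base unit: kg: 1, m: -3
SI base units of density: kg/m³

The claimed units kg/m³ match the derived units, so the claim is correct.

Answer: Yes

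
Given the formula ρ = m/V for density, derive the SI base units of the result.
Units of each symbol in ρ = m/V:
  m (mass): kg
  V (volume): m³  → in the denominator, contributes 1/m³

Multiplying the contributions: [kg] · [1/m³]
Adding exponents of each base unit: kg: 1, m: -3
SI base units of density: kg/m³

Answer: kg/m³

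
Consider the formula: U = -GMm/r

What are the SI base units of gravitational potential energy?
Units of each symbol in U = -GMm/r:
  G (gravitational constant): m³/(kg·s²)
  M (mass): kg
  m (mass): kg
  r (distance): m  → in the denominator, contributes 1/m
  The minus sign does not affect the units.

Multiplying the contributions: [m³/(kg·s²)] · [kg] · [kg] · [1/m]
Adding exponents of each base unit: kg: 1, m: 2, s: -2
SI base units of gravitational potential energy: kg·m²/s²

Answer: kg·m²/s²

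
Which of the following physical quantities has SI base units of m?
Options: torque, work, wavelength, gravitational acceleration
Checking the SI base units of each option:
  torque (τ = Fr): kg·m²/s²  ✗
  work (W = Fd): kg·m²/s²  ✗
  wavelength (λ = v/f): m  ✓ matches
  gravitational acceleration (g = GM/r²): m/s²  ✗

Only wavelength has units m.

Answer: wavelength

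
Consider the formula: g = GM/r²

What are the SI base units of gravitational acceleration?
Units of each symbol in g = GM/r²:
  G (gravitational constant): m³/(kg·s²)
  M (mass): kg
  r (distance): m  → to the power 2 in the denominator, contributes 1/m²

Multiplying the contributions: [m³/(kg·s²)] · [kg] · [1/m²]
Adding exponents of each base unit: m: 1, s: -2
SI base units of gravitational acceleration: m/s²

Answer: m/s²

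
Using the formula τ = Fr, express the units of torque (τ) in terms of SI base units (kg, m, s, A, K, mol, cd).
Units of each symbol in τ = Fr:
  F (force): kg·m/s²
  r (lever arm): m

Multiplying the contributions: [kg·m/s²] · [m]
Adding exponents of each base unit: kg: 1, m: 2, s: -2
SI base units of torque: kg·m²/s²

Answer: kg·m²/s²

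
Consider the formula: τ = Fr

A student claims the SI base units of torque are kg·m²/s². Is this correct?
Units of each symbol in τ = Fr:
  F (force): kg·m/s²
  r (lever arm): m

Multiplying the contributions: [kg·m/s²] · [m]
Adding exponents of each base unit: kg: 1, m: 2, s: -2
SI base units of torque: kg·m²/s²

The claimed units kg·m²/s² match the derived units, so the claim is correct.

Answer: Yes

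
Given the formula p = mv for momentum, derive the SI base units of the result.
Units of each symbol in p = mv:
  m (mass): kg
  v (velocity): m/s

Multiplying the contributions: [kg] · [m/s]
Adding exponents of each base unit: kg: 1, m: 1, s: -1
SI base units of momentum: kg·m/s

Answer: kg·m/s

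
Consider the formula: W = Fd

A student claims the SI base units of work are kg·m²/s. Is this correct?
Units of each symbol in W = Fd:
  F (force): kg·m/s²
  d (displacement): m

Multiplying the contributions: [kg·m/s²] · [m]
Adding exponents of each base unit: kg: 1, m: 2, s: -2
SI base units of work: kg·m²/s²

The claimed units kg·m²/s (exponents kg: 1, m: 2, s: -1) do not match the derived units kg·m²/s² (exponents kg: 1, m: 2, s: -2), so the claim is incorrect.

Answer: No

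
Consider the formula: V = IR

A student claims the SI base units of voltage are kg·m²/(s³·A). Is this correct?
Units of each symbol in V = IR:
  I (current): A
  R (resistance, in ohms): kg·m²/(s³·A²)

Multiplying the contributions: [A] · [kg·m²/(s³·A²)]
Adding exponents of each base unit: kg: 1, m: 2, s: -3, A: -1
SI base units of voltage: kg·m²/(s³·A)

The claimed units kg·m²/(s³·A) match the derived units, so the claim is correct.

Answer: Yes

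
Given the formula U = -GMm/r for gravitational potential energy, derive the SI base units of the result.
Units of each symbol in U = -GMm/r:
  G (gravitational constant): m³/(kg·s²)
  M (mass): kg
  m (mass): kg
  r (distance): m  → in the denominator, contributes 1/m
  The minus sign does not affect the units.

Multiplying the contributions: [m³/(kg·s²)] · [kg] · [kg] · [1/m]
Adding exponents of each base unit: kg: 1, m: 2, s: -2
SI base units of gravitational potential energy: kg·m²/s²

Answer: kg·m²/s²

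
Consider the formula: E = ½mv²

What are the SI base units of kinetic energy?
Units of each symbol in E = ½mv²:
  m (mass): kg
  v (speed): m/s  → to the power 2, contributes m²/s²
  The factor ½ is dimensionless.

Multiplying the contributions: [kg] · [m²/s²]
Adding exponents of each base unit: kg: 1, m: 2, s: -2
SI base units of kinetic energy: kg·m²/s²

Answer: kg·m²/s²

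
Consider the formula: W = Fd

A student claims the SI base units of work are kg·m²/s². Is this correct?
Units of each symbol in W = Fd:
  F (force): kg·m/s²
  d (displacement): m

Multiplying the contributions: [kg·m/s²] · [m]
Adding exponents of each base unit: kg: 1, m: 2, s: -2
SI base units of work: kg·m²/s²

The claimed units kg·m²/s² match the derived units, so the claim is correct.

Answer: Yes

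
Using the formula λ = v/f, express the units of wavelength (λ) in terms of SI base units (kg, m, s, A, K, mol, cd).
Units of each symbol in λ = v/f:
  v (wave speed): m/s
  f (frequency): 1/s  → in the denominator, contributes s

Multiplying the contributions: [m/s] · [s]
Adding exponents of each base unit: m: 1
SI base units of wavelength: m

Answer: m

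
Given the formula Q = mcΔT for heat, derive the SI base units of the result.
Units of each symbol in Q = mcΔT:
  m (mass): kg
  c (specific heat capacity, in J/(kg·K)): m²/(s²·K)
  ΔT (temperature change): K

Multiplying the contributions: [kg] · [m²/(s²·K)] · [K]
Adding exponents of each base unit: kg: 1, m: 2, s: -2
SI base units of heat: kg·m²/s²

Answer: kg·m²/s²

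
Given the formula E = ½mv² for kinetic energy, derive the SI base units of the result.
Units of each symbol in E = ½mv²:
  m (mass): kg
  v (speed): m/s  → to the power 2, contributes m²/s²
  The factor ½ is dimensionless.

Multiplying the contributions: [kg] · [m²/s²]
Adding exponents of each base unit: kg: 1, m: 2, s: -2
SI base units of kinetic energy: kg·m²/s²

Answer: kg·m²/s²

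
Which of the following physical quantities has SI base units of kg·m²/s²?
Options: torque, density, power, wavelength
Checking the SI base units of each option:
  torque (τ = Fr): kg·m²/s²  ✓ matches
  density (ρ = m/V): kg/m³  ✗
  power (P = W/t): kg·m²/s³  ✗
  wavelength (λ = v/f): m  ✗

Only torque has units kg·m²/s².

Answer: torque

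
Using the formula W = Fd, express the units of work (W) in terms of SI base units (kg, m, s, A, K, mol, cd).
Units of each symbol in W = Fd:
  F (force): kg·m/s²
  d (displacement): m

Multiplying the contributions: [kg·m/s²] · [m]
Adding exponents of each base unit: kg: 1, m: 2, s: -2
SI base units of work: kg·m²/s²

Answer: kg·m²/s²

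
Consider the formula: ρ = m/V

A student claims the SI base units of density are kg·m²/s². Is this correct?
Units of each symbol in ρ = m/V:
  m (mass): kg
  V (volume): m³  → in the denominator, contributes 1/m³

Multiplying the contributions: [kg] · [1/m³]
Adding exponents of each base unit: kg: 1, m: -3
SI base units of density: kg/m³

The claimed units kg·m²/s² (exponents kg: 1, m: 2, s: -2) do not match the derived units kg/m³ (exponents kg: 1, m: -3), so the claim is incorrect.

Answer: No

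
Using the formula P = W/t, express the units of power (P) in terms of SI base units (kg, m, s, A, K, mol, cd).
Units of each symbol in P = W/t:
  W (work): kg·m²/s²
  t (time): s  → in the denominator, contributes 1/s

Multiplying the contributions: [kg·m²/s²] · [1/s]
Adding exponents of each base unit: kg: 1, m: 2, s: -3
SI base units of power: kg·m²/s³

Answer: kg·m²/s³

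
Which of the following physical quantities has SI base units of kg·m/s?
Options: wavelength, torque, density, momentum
Checking the SI base units of each option:
  wavelength (λ = v/f): m  ✗
  torque (τ = Fr): kg·m²/s²  ✗
  density (ρ = m/V): kg/m³  ✗
  momentum (p = mv): kg·m/s  ✓ matches

Only momentum has units kg·m/s.

Answer: momentum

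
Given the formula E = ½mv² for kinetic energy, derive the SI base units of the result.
Units of each symbol in E = ½mv²:
  m (mass): kg
  v (speed): m/s  → to the power 2, contributes m²/s²
  The factor ½ is dimensionless.

Multiplying the contributions: [kg] · [m²/s²]
Adding exponents of each base unit: kg: 1, m: 2, s: -2
SI base units of kinetic energy: kg·m²/s²

Answer: kg·m²/s²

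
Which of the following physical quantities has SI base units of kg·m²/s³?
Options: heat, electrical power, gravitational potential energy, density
Checking the SI base units of each option:
  heat (Q = mcΔT): kg·m²/s²  ✗
  electrical power (P = IV): kg·m²/s³  ✓ matches
  gravitational potential energy (U = -GMm/r): kg·m²/s²  ✗
  density (ρ = m/V): kg/m³  ✗

Only electrical power has units kg·m²/s³.

Answer: electrical power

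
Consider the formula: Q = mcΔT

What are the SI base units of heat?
Units of each symbol in Q = mcΔT:
  m (mass): kg
  c (specific heat capacity, in J/(kg·K)): m²/(s²·K)
  ΔT (temperature change): K

Multiplying the contributions: [kg] · [m²/(s²·K)] · [K]
Adding exponents of each base unit: kg: 1, m: 2, s: -2
SI base units of heat: kg·m²/s²

Answer: kg·m²/s²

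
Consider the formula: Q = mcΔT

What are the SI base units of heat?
Units of each symbol in Q = mcΔT:
  m (mass): kg
  c (specific heat capacity, in J/(kg·K)): m²/(s²·K)
  ΔT (temperature change): K

Multiplying the contributions: [kg] · [m²/(s²·K)] · [K]
Adding exponents of each base unit: kg: 1, m: 2, s: -2
SI base units of heat: kg·m²/s²

Answer: kg·m²/s²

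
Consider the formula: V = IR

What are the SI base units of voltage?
Units of each symbol in V = IR:
  I (current): A
  R (resistance, in ohms): kg·m²/(s³·A²)

Multiplying the contributions: [A] · [kg·m²/(s³·A²)]
Adding exponents of each base unit: kg: 1, m: 2, s: -3, A: -1
SI base units of voltage: kg·m²/(s³·A)

Answer: kg·m²/(s³·A)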